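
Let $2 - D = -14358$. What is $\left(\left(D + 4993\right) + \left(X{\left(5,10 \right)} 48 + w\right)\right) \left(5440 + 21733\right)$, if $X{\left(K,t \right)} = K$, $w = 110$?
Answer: $535389619$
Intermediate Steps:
$D = 14360$ ($D = 2 - -14358 = 2 + 14358 = 14360$)
$\left(\left(D + 4993\right) + \left(X{\left(5,10 \right)} 48 + w\right)\right) \left(5440 + 21733\right) = \left(\left(14360 + 4993\right) + \left(5 \cdot 48 + 110\right)\right) \left(5440 + 21733\right) = \left(19353 + \left(240 + 110\right)\right) 27173 = \left(19353 + 350\right) 27173 = 19703 \cdot 27173 = 535389619$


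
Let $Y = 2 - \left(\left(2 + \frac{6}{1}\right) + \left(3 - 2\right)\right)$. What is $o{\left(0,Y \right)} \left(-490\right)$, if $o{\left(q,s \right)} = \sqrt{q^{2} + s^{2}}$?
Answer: $-3430$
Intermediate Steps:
$Y = -7$ ($Y = 2 - \left(\left(2 + 6 \cdot 1\right) + 1\right) = 2 - \left(\left(2 + 6\right) + 1\right) = 2 - \left(8 + 1\right) = 2 - 9 = -7$)
$o{\left(0,Y \right)} \left(-490\right) = \sqrt{0^{2} + \left(-7\right)^{2}} \left(-490\right) = \sqrt{0 + 49} \left(-490\right) = \sqrt{49} \left(-490\right) = 7 \left(-490\right) = -3430$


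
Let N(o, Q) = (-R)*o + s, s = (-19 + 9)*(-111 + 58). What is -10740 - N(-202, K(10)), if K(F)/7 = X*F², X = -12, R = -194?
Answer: 27918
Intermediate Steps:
s = 530 (s = -10*(-53) = 530)
K(F) = -84*F² (K(F) = 7*(-12*F²) = -84*F²)
N(o, Q) = 530 + 194*o (N(o, Q) = (-1*(-194))*o + 530 = 194*o + 530 = 530 + 194*o)
-10740 - N(-202, K(10)) = -10740 - (530 + 194*(-202)) = -10740 - (530 - 39188) = -10740 - 1*(-38658) = -10740 + 38658 = 27918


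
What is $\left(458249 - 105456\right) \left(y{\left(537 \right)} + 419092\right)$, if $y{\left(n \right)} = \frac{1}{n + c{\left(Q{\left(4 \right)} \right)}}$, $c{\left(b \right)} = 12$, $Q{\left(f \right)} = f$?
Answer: $\frac{81171145804637}{549} \approx 1.4785 \cdot 10^{11}$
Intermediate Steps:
$y{\left(n \right)} = \frac{1}{12 + n}$ ($y{\left(n \right)} = \frac{1}{n + 12} = \frac{1}{12 + n}$)
$\left(458249 - 105456\right) \left(y{\left(537 \right)} + 419092\right) = \left(458249 - 105456\right) \left(\frac{1}{12 + 537} + 419092\right) = \left(458249 - 105456\right) \left(\frac{1}{549} + 419092\right) = 352793 \left(\frac{1}{549} + 419092\right) = 352793 \cdot \frac{230081509}{549} = \frac{81171145804637}{549}$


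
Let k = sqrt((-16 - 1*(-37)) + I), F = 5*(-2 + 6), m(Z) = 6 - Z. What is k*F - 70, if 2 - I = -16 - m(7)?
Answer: -70 + 20*sqrt(38) ≈ 53.288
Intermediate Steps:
F = 20 (F = 5*4 = 20)
I = 17 (I = 2 - (-16 - (6 - 1*7)) = 2 - (-16 - (6 - 7)) = 2 - (-16 - 1*(-1)) = 2 - (-16 + 1) = 2 - 1*(-15) = 2 + 15 = 17)
k = sqrt(38) (k = sqrt((-16 - 1*(-37)) + 17) = sqrt((-16 + 37) + 17) = sqrt(21 + 17) = sqrt(38) ≈ 6.1644)
k*F - 70 = sqrt(38)*20 - 70 = 20*sqrt(38) - 70 = -70 + 20*sqrt(38)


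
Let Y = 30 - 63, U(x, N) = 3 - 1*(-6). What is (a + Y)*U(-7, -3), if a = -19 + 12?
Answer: -360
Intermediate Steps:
a = -7
U(x, N) = 9 (U(x, N) = 3 + 6 = 9)
Y = -33
(a + Y)*U(-7, -3) = (-7 - 33)*9 = -40*9 = -360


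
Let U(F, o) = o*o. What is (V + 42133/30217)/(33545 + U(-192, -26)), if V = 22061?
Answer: 222219790/344685319 ≈ 0.64470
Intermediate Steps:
U(F, o) = o²
(V + 42133/30217)/(33545 + U(-192, -26)) = (22061 + 42133/30217)/(33545 + (-26)²) = (22061 + 42133*(1/30217))/(33545 + 676) = (22061 + 42133/30217)/34221 = (666659370/30217)*(1/34221) = 222219790/344685319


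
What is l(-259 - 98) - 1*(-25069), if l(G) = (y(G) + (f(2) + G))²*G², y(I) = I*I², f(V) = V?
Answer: 263847209819423465965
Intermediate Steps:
y(I) = I³
l(G) = G²*(2 + G + G³)² (l(G) = (G³ + (2 + G))²*G² = (2 + G + G³)²*G² = G²*(2 + G + G³)²)
l(-259 - 98) - 1*(-25069) = (-259 - 98)²*(2 + (-259 - 98) + (-259 - 98)³)² - 1*(-25069) = (-357)²*(2 - 357 + (-357)³)² + 25069 = 127449*(2 - 357 - 45499293)² + 25069 = 127449*(-45499648)² + 25069 = 127449*2070217968123904 + 25069 = 263847209819423440896 + 25069 = 263847209819423465965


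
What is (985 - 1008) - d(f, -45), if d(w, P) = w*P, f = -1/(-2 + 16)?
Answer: -367/14 ≈ -26.214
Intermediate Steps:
f = -1/14 ≈ -0.071429
d(w, P) = P*w
(985 - 1008) - d(f, -45) = (985 - 1008) - (-45)*(-1)/14 = -23 - 1*45/14 = -23 - 45/14 = -367/14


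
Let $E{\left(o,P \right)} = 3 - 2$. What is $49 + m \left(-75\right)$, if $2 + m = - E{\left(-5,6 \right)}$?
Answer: $274$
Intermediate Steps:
$E{\left(o,P \right)} = 1$ ($E{\left(o,P \right)} = 3 - 2 = 1$)
$m = -3$ ($m = -2 - 1 = -3$)
$49 + m \left(-75\right) = 49 - -225 = 49 + 225 = 274$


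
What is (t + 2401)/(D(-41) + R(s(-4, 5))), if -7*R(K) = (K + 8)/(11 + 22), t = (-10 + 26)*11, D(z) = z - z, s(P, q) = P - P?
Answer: -595287/8 ≈ -74411.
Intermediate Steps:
s(P, q) = 0
D(z) = 0
t = 176 (t = 16*11 = 176)
R(K) = -8/231 - K/231 (R(K) = -(K + 8)/(7*(11 + 22)) = -(8 + K)/(7*33) = -(8/33 + K/33)/7 = -8/231 - K/231)
(t + 2401)/(D(-41) + R(s(-4, 5))) = (176 + 2401)/(0 + (-8/231 - 1/231*0)) = 2577/(0 + (-8/231 + 0)) = 2577/(0 - 8/231) = 2577/(-8/231) = 2577*(-231/8) = -595287/8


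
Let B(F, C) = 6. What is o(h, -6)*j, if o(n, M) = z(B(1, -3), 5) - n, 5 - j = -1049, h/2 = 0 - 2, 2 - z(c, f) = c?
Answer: 0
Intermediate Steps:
z(c, f) = 2 - c
h = -4 (h = 2*(0 - 2) = 2*(-2) = -4)
j = 1054 (j = 5 - 1*(-1049) = 5 + 1049 = 1054)
o(n, M) = -4 - n (o(n, M) = (2 - 1*6) - n = (2 - 6) - n = -4 - n)
o(h, -6)*j = (-4 - 1*(-4))*1054 = (-4 + 4)*1054 = 0*1054 = 0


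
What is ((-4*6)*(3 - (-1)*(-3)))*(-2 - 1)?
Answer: 0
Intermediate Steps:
((-4*6)*(3 - (-1)*(-3)))*(-2 - 1) = -24*(3 - 1*3)*(-3) = -24*(3 - 3)*(-3) = -24*0*(-3) = 0*(-3) = 0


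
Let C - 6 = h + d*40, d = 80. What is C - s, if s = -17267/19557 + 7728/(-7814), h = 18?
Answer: 246486287993/76409199 ≈ 3225.9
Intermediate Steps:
s = -143030417/76409199 (s = -17267*1/19557 + 7728*(-1/7814) = -17267/19557 - 3864/3907 = -143030417/76409199 ≈ -1.8719)
C = 3224 (C = 6 + (18 + 80*40) = 6 + (18 + 3200) = 6 + 3218 = 3224)
C - s = 3224 - 1*(-143030417/76409199) = 3224 + 143030417/76409199 = 246486287993/76409199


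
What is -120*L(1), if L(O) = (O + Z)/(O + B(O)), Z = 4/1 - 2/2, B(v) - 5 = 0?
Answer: -80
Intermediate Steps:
B(v) = 5 (B(v) = 5 + 0 = 5)
Z = 3 (Z = 4*1 - 2*½ = 4 - 1 = 3)
L(O) = (3 + O)/(5 + O) (L(O) = (O + 3)/(O + 5) = (3 + O)/(5 + O))
-120*L(1) = -120*(3 + 1)/(5 + 1) = -120*4/6 = -20*4 = -120*⅔ = -80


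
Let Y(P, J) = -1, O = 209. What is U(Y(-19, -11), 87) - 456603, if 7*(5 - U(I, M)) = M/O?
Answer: -668002961/1463 ≈ -4.5660e+5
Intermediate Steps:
U(I, M) = 5 - M/1463 (U(I, M) = 5 - M/(7*209) = 5 - M/1463)
U(Y(-19, -11), 87) - 456603 = (5 - 1/1463*87) - 456603 = (5 - 87/1463) - 456603 = 7228/1463 - 456603 = -668002961/1463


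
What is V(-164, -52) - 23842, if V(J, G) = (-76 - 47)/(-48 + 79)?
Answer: -739225/31 ≈ -23846.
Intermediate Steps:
V(J, G) = -123/31
V(-164, -52) - 23842 = -123/31 - 23842 = -739225/31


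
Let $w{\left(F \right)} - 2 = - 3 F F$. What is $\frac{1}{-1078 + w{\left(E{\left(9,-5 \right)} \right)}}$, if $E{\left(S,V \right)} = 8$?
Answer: $- \frac{1}{1268} \approx -0.00078864$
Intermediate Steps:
$w{\left(F \right)} = 2 - 3 F^{2}$ ($w{\left(F \right)} = 2 + - 3 F F = 2 - 3 F^{2}$)
$\frac{1}{-1078 + w{\left(E{\left(9,-5 \right)} \right)}} = \frac{1}{-1078 + \left(2 - 3 \cdot 8^{2}\right)} = \frac{1}{-1078 + \left(2 - 192\right)} = \frac{1}{-1078 - 190} = \frac{1}{-1268} = - \frac{1}{1268}$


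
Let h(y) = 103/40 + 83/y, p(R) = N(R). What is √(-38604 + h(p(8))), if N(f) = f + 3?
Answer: I*√1867943770/220 ≈ 196.45*I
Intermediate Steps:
N(f) = 3 + f
p(R) = 3 + R
h(y) = 103/40 + 83/y (h(y) = 103*(1/40) + 83/y = 103/40 + 83/y)
√(-38604 + h(p(8))) = √(-38604 + (103/40 + 83/(3 + 8))) = √(-38604 + (103/40 + 83/11)) = √(-38604 + 4453/440) = √(-16981307/440) = I*√1867943770/220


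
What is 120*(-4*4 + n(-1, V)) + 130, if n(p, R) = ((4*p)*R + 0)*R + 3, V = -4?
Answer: -9110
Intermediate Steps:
n(p, R) = 3 + 4*p*R² (n(p, R) = (4*R*p + 0)*R + 3 = (4*R*p)*R + 3 = 4*p*R² + 3 = 3 + 4*p*R²)
120*(-4*4 + n(-1, V)) + 130 = 120*(-4*4 + (3 + 4*(-1)*(-4)²)) + 130 = 120*(-16 + (3 + 4*(-1)*16)) + 130 = 120*(-16 + (3 - 64)) + 130 = 120*(-16 - 61) + 130 = 120*(-77) + 130 = -9240 + 130 = -9110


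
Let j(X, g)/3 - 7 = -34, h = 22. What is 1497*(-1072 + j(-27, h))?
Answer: -1726041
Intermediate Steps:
j(X, g) = -81 (j(X, g) = 21 + 3*(-34) = 21 - 102 = -81)
1497*(-1072 + j(-27, h)) = 1497*(-1072 - 81) = 1497*(-1153) = -1726041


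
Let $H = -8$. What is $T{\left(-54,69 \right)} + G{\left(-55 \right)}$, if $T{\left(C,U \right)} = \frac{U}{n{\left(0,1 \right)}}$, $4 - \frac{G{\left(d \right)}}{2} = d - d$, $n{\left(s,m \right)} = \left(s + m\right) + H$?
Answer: $- \frac{13}{7} \approx -1.8571$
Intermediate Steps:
$n{\left(s,m \right)} = -8 + m + s$ ($n{\left(s,m \right)} = \left(s + m\right) - 8 = \left(m + s\right) - 8 = -8 + m + s$)
$G{\left(d \right)} = 8$ ($G{\left(d \right)} = 8 - 2 \left(d - d\right) = 8 - 0 = 8 + 0 = 8$)
$T{\left(C,U \right)} = - \frac{U}{7}$ ($T{\left(C,U \right)} = \frac{U}{-8 + 1 + 0} = \frac{U}{-7} = U \left(- \frac{1}{7}\right) = - \frac{U}{7}$)
$T{\left(-54,69 \right)} + G{\left(-55 \right)} = \left(- \frac{1}{7}\right) 69 + 8 = - \frac{69}{7} + 8 = - \frac{13}{7}$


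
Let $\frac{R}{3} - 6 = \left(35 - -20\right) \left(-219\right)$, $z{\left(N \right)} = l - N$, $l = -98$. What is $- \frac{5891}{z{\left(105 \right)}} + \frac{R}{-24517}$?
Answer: $\frac{151761398}{4976951} \approx 30.493$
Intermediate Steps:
$z{\left(N \right)} = -98 - N$
$R = -36117$ ($R = 18 + 3 \left(35 - -20\right) \left(-219\right) = 18 + 3 \left(35 + 20\right) \left(-219\right) = 18 + 3 \cdot 55 \left(-219\right) = 18 + 3 \left(-12045\right) = 18 - 36135 = -36117$)
$- \frac{5891}{z{\left(105 \right)}} + \frac{R}{-24517} = - \frac{5891}{-98 - 105} - \frac{36117}{-24517} = - \frac{5891}{-98 - 105} - - \frac{36117}{24517} = - \frac{5891}{-203} + \frac{36117}{24517} = \left(-5891\right) \left(- \frac{1}{203}\right) + \frac{36117}{24517} = \frac{5891}{203} + \frac{36117}{24517} = \frac{151761398}{4976951}$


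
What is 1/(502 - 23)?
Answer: 1/479 ≈ 0.0020877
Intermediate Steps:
1/(502 - 23) = 1/479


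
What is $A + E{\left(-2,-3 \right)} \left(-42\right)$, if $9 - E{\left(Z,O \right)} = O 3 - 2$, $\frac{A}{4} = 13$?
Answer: $-788$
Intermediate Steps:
$A = 52$ ($A = 4 \cdot 13 = 52$)
$E{\left(Z,O \right)} = 11 - 3 O$ ($E{\left(Z,O \right)} = 9 - \left(O 3 - 2\right) = 9 - \left(3 O - 2\right) = 9 - \left(-2 + 3 O\right) = 11 - 3 O$)
$A + E{\left(-2,-3 \right)} \left(-42\right) = 52 + \left(11 - -9\right) \left(-42\right) = 52 + \left(11 + 9\right) \left(-42\right) = 52 + 20 \left(-42\right) = 52 - 840 = -788$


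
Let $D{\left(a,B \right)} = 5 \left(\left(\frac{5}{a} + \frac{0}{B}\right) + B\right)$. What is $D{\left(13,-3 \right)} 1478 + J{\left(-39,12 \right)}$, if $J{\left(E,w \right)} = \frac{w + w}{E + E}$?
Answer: $-19328$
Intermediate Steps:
$D{\left(a,B \right)} = 5 B + \frac{25}{a}$ ($D{\left(a,B \right)} = 5 \left(\left(\frac{5}{a} + 0\right) + B\right) = 5 \left(\frac{5}{a} + B\right) = 5 \left(B + \frac{5}{a}\right) = 5 B + \frac{25}{a}$)
$J{\left(E,w \right)} = \frac{w}{E}$ ($J{\left(E,w \right)} = \frac{2 w}{2 E} = 2 w \frac{1}{2 E} = \frac{w}{E}$)
$D{\left(13,-3 \right)} 1478 + J{\left(-39,12 \right)} = \left(5 \left(-3\right) + \frac{25}{13}\right) 1478 + \frac{12}{-39} = \left(-15 + 25 \cdot \frac{1}{13}\right) 1478 + 12 \left(- \frac{1}{39}\right) = \left(-15 + \frac{25}{13}\right) 1478 - \frac{4}{13} = \left(- \frac{170}{13}\right) 1478 - \frac{4}{13} = - \frac{251260}{13} - \frac{4}{13} = -19328$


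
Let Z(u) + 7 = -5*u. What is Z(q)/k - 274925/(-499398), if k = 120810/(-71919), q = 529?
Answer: 15880498119679/10055378730 ≈ 1579.3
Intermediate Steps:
Z(u) = -7 - 5*u
k = -40270/23973 (k = 120810*(-1/71919) = -40270/23973 ≈ -1.6798)
Z(q)/k - 274925/(-499398) = (-7 - 5*529)/(-40270/23973) - 274925/(-499398) = (-7 - 2645)*(-23973/40270) - 274925*(-1/499398) = -2652*(-23973/40270) + 274925/499398 = 31788198/20135 + 274925/499398 = 15880498119679/10055378730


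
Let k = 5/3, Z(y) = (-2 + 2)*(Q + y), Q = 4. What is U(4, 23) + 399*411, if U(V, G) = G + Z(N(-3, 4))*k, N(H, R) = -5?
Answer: 164012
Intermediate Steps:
Z(y) = 0 (Z(y) = (-2 + 2)*(4 + y) = 0*(4 + y) = 0)
k = 5/3 (k = 5*(⅓) = 5/3 ≈ 1.6667)
U(V, G) = G (U(V, G) = G + 0*(5/3) = G + 0 = G)
U(4, 23) + 399*411 = 23 + 399*411 = 23 + 163989 = 164012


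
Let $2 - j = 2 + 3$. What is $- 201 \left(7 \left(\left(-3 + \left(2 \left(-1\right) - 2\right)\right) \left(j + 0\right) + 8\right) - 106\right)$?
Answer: $-19497$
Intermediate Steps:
$j = -3$ ($j = 2 - \left(2 + 3\right) = 2 - 5 = -3$)
$- 201 \left(7 \left(\left(-3 + \left(2 \left(-1\right) - 2\right)\right) \left(j + 0\right) + 8\right) - 106\right) = - 201 \left(7 \left(\left(-3 + \left(2 \left(-1\right) - 2\right)\right) \left(-3 + 0\right) + 8\right) - 106\right) = - 201 \left(7 \left(\left(-3 - 4\right) \left(-3\right) + 8\right) - 106\right) = - 201 \left(7 \left(\left(-7\right) \left(-3\right) + 8\right) - 106\right) = - 201 \left(7 \left(21 + 8\right) - 106\right) = - 201 \left(7 \cdot 29 - 106\right) = - 201 \left(203 - 106\right) = \left(-201\right) 97 = -19497$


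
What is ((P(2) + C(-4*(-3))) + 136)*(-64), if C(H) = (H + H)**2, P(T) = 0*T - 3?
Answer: -45376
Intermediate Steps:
P(T) = -3 (P(T) = 0 - 3 = -3)
C(H) = 4*H**2 (C(H) = (2*H)**2 = 4*H**2)
((P(2) + C(-4*(-3))) + 136)*(-64) = ((-3 + 4*(-4*(-3))**2) + 136)*(-64) = ((-3 + 4*12**2) + 136)*(-64) = ((-3 + 4*144) + 136)*(-64) = ((-3 + 576) + 136)*(-64) = (573 + 136)*(-64) = 709*(-64) = -45376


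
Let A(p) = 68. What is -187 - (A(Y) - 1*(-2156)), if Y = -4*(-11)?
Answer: -2411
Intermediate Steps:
Y = 44
-187 - (A(Y) - 1*(-2156)) = -187 - (68 - 1*(-2156)) = -187 - (68 + 2156) = -187 - 1*2224 = -187 - 2224 = -2411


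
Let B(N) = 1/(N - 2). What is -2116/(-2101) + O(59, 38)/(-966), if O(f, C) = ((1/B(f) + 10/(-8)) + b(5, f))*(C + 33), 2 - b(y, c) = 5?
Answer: -23298857/8118264 ≈ -2.8699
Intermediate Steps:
b(y, c) = -3 (b(y, c) = 2 - 1*5 = 2 - 5 = -3)
B(N) = 1/(-2 + N)
O(f, C) = (33 + C)*(-25/4 + f) (O(f, C) = ((1/1/(-2 + f) + 10/(-8)) - 3)*(C + 33) = ((1*(-2 + f) + 10*(-1/8)) - 3)*(33 + C) = (((-2 + f) - 5/4) - 3)*(33 + C) = ((-13/4 + f) - 3)*(33 + C) = (-25/4 + f)*(33 + C) = (33 + C)*(-25/4 + f))
-2116/(-2101) + O(59, 38)/(-966) = -2116/(-2101) + (-561/4 - 17/4*38 + (-2 + 59)*(33 + 38))/(-966) = -2116*(-1/2101) + (-561/4 - 323/2 + 57*71)*(-1/966) = 2116/2101 + (-561/4 - 323/2 + 4047)*(-1/966) = 2116/2101 + (14981/4)*(-1/966) = 2116/2101 - 14981/3864 = -23298857/8118264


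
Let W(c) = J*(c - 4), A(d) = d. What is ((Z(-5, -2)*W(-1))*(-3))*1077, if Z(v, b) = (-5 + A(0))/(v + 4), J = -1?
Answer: -80775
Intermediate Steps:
W(c) = 4 - c (W(c) = -(c - 4) = -(-4 + c) = 4 - c)
Z(v, b) = -5/(4 + v) (Z(v, b) = (-5 + 0)/(v + 4) = -5/(4 + v))
((Z(-5, -2)*W(-1))*(-3))*1077 = (((-5/(4 - 5))*(4 - 1*(-1)))*(-3))*1077 = (((-5/(-1))*(4 + 1))*(-3))*1077 = ((-5*(-1)*5)*(-3))*1077 = ((5*5)*(-3))*1077 = (25*(-3))*1077 = -75*1077 = -80775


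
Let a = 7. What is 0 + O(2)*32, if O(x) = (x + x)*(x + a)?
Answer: 1152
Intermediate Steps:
O(x) = 2*x*(7 + x) (O(x) = (x + x)*(x + 7) = (2*x)*(7 + x) = 2*x*(7 + x))
0 + O(2)*32 = 0 + (2*2*(7 + 2))*32 = 0 + (2*2*9)*32 = 0 + 36*32 = 0 + 1152 = 1152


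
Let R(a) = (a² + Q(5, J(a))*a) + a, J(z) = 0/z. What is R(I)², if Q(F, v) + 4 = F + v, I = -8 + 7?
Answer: 1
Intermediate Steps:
I = -1
J(z) = 0
Q(F, v) = -4 + F + v (Q(F, v) = -4 + (F + v) = -4 + F + v)
R(a) = a² + 2*a (R(a) = (a² + (-4 + 5 + 0)*a) + a = (a² + 1*a) + a = (a² + a) + a = (a + a²) + a = a² + 2*a)
R(I)² = (-(2 - 1))² = (-1*1)² = (-1)² = 1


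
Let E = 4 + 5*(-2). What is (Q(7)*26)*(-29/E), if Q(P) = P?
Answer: 2639/3 ≈ 879.67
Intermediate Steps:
E = -6 (E = 4 - 10 = -6)
(Q(7)*26)*(-29/E) = (7*26)*(-29/(-6)) = 182*(-29*(-⅙)) = 182*(29/6) = 2639/3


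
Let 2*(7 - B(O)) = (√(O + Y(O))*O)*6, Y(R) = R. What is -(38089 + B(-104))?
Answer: -38096 - 1248*I*√13 ≈ -38096.0 - 4499.7*I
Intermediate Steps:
B(O) = 7 - 3*√2*O^(3/2) (B(O) = 7 - √(O + O)*O*6/2 = 7 - √(2*O)*O*6/2 = 7 - (√2*√O)*O*6/2 = 7 - √2*O^(3/2)*6/2 = 7 - 3*√2*O^(3/2))
-(38089 + B(-104)) = -(38089 + (7 - 3*√2*(-104)^(3/2))) = -(38089 + (7 - 3*√2*(-208*I*√26))) = -(38089 + (7 + 1248*I*√13)) = -(38096 + 1248*I*√13) = -38096 - 1248*I*√13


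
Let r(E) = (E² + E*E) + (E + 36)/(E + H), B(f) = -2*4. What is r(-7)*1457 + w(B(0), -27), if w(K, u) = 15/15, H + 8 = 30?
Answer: 2184058/15 ≈ 1.4560e+5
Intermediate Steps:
B(f) = -8
H = 22 (H = -8 + 30 = 22)
r(E) = 2*E² + (36 + E)/(22 + E) (r(E) = (E² + E*E) + (E + 36)/(E + 22) = (E² + E²) + (36 + E)/(22 + E) = 2*E² + (36 + E)/(22 + E))
w(K, u) = 1 (w(K, u) = 15*(1/15) = 1)
r(-7)*1457 + w(B(0), -27) = ((36 - 7 + 2*(-7)³ + 44*(-7)²)/(22 - 7))*1457 + 1 = ((36 - 7 + 2*(-343) + 44*49)/15)*1457 + 1 = ((36 - 7 - 686 + 2156)/15)*1457 + 1 = ((1/15)*1499)*1457 + 1 = (1499/15)*1457 + 1 = 2184043/15 + 1 = 2184058/15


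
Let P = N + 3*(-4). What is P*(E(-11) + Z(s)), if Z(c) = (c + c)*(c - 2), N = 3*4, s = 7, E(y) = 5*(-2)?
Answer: 0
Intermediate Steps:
E(y) = -10
N = 12
Z(c) = 2*c*(-2 + c) (Z(c) = (2*c)*(-2 + c) = 2*c*(-2 + c))
P = 0 (P = 12 + 3*(-4) = 12 - 12 = 0)
P*(E(-11) + Z(s)) = 0*(-10 + 2*7*(-2 + 7)) = 0*(-10 + 2*7*5) = 0*(-10 + 70) = 0*60 = 0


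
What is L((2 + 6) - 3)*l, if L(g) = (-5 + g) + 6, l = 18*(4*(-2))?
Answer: -864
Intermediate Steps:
l = -144 (l = 18*(-8) = -144)
L(g) = 1 + g
L((2 + 6) - 3)*l = (1 + ((2 + 6) - 3))*(-144) = (1 + (8 - 3))*(-144) = (1 + 5)*(-144) = 6*(-144) = -864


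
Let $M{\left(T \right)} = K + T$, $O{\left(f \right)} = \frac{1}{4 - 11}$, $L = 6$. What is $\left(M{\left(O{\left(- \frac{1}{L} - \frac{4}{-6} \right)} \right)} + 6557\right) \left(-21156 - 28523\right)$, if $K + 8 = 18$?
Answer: $-326234896$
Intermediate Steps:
$K = 10$ ($K = -8 + 18 = 10$)
$O{\left(f \right)} = - \frac{1}{7}$ ($O{\left(f \right)} = \frac{1}{-7} = - \frac{1}{7}$)
$M{\left(T \right)} = 10 + T$
$\left(M{\left(O{\left(- \frac{1}{L} - \frac{4}{-6} \right)} \right)} + 6557\right) \left(-21156 - 28523\right) = \left(\left(10 - \frac{1}{7}\right) + 6557\right) \left(-21156 - 28523\right) = \left(\frac{69}{7} + 6557\right) \left(-21156 - 28523\right) = \frac{45968}{7} \left(-49679\right) = -326234896$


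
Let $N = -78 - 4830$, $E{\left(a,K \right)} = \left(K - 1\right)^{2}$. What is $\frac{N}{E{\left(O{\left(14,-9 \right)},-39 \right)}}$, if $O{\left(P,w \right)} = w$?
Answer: $- \frac{1227}{400} \approx -3.0675$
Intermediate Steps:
$E{\left(a,K \right)} = \left(-1 + K\right)^{2}$
$N = -4908$ ($N = -78 - 4830 = -4908$)
$\frac{N}{E{\left(O{\left(14,-9 \right)},-39 \right)}} = - \frac{4908}{\left(-1 - 39\right)^{2}} = - \frac{4908}{\left(-40\right)^{2}} = - \frac{4908}{1600} = \left(-4908\right) \frac{1}{1600} = - \frac{1227}{400}$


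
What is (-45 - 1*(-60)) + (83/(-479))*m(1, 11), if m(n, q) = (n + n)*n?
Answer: 7019/479 ≈ 14.653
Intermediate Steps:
m(n, q) = 2*n² (m(n, q) = (2*n)*n = 2*n²)
(-45 - 1*(-60)) + (83/(-479))*m(1, 11) = (-45 - 1*(-60)) + (83/(-479))*(2*1²) = (-45 + 60) + (83*(-1/479))*(2*1) = 15 - 83/479*2 = 15 - 166/479 = 7019/479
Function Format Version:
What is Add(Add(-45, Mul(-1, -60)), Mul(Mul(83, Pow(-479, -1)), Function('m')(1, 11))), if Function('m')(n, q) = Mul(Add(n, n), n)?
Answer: Rational(7019, 479) ≈ 14.653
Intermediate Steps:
Function('m')(n, q) = Mul(2, Pow(n, 2)) (Function('m')(n, q) = Mul(Mul(2, n), n) = Mul(2, Pow(n, 2)))
Add(Add(-45, Mul(-1, -60)), Mul(Mul(83, Pow(-479, -1)), Function('m')(1, 11))) = Add(Add(-45, Mul(-1, -60)), Mul(Mul(83, Pow(-479, -1)), Mul(2, Pow(1, 2)))) = Add(Add(-45, 60), Mul(Mul(83, Rational(-1, 479)), Mul(2, 1))) = Add(15, Mul(Rational(-83, 479), 2)) = Add(15, Rational(-166, 479)) = Rational(7019, 479)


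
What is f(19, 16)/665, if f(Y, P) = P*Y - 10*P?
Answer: 144/665 ≈ 0.21654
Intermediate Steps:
f(Y, P) = -10*P + P*Y
f(19, 16)/665 = (16*(-10 + 19))/665 = (16*9)*(1/665) = 144*(1/665) = 144/665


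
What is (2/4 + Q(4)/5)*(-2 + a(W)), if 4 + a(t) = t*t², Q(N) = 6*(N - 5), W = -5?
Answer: 917/10 ≈ 91.700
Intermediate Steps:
Q(N) = -30 + 6*N (Q(N) = 6*(-5 + N) = -30 + 6*N)
a(t) = -4 + t³ (a(t) = -4 + t*t² = -4 + t³)
(2/4 + Q(4)/5)*(-2 + a(W)) = (2/4 + (-30 + 6*4)/5)*(-2 + (-4 + (-5)³)) = (2*(¼) + (-30 + 24)*(⅕))*(-2 + (-4 - 125)) = (½ - 6*⅕)*(-2 - 129) = (½ - 6/5)*(-131) = -7/10*(-131) = 917/10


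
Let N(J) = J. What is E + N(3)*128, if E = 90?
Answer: 474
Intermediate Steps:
E + N(3)*128 = 90 + 3*128 = 90 + 384 = 474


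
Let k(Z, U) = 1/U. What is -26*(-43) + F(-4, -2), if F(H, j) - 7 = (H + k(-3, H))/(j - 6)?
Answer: 36017/32 ≈ 1125.5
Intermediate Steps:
F(H, j) = 7 + (H + 1/H)/(-6 + j) (F(H, j) = 7 + (H + 1/H)/(j - 6) = 7 + (H + 1/H)/(-6 + j))
-26*(-43) + F(-4, -2) = -26*(-43) + (1 - 4*(-42 - 4 + 7*(-2)))/((-4)*(-6 - 2)) = 1118 - 1/4*(1 - 4*(-42 - 4 - 14))/(-8) = 1118 - 1/4*(-1/8)*(1 - 4*(-60)) = 1118 - 1/4*(-1/8)*(1 + 240) = 1118 - 1/4*(-1/8)*241 = 1118 + 241/32 = 36017/32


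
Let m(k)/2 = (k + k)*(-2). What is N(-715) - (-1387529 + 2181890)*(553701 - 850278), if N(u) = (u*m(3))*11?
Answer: 235589391057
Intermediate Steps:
m(k) = -8*k (m(k) = 2*((k + k)*(-2)) = 2*((2*k)*(-2)) = 2*(-4*k) = -8*k)
N(u) = -264*u (N(u) = (u*(-8*3))*11 = (u*(-24))*11 = -24*u*11 = -264*u)
N(-715) - (-1387529 + 2181890)*(553701 - 850278) = -264*(-715) - (-1387529 + 2181890)*(553701 - 850278) = 188760 - 794361*(-296577) = 188760 - 1*(-235589202297) = 188760 + 235589202297 = 235589391057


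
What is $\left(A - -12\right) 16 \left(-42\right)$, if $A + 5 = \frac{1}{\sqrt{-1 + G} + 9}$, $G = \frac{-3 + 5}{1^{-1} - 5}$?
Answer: $\frac{672 \left(- 7 \sqrt{6} + 128 i\right)}{\sqrt{6} - 18 i} \approx -4777.3 + 9.9761 i$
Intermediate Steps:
$G = - \frac{1}{2}$ ($G = \frac{2}{1 - 5} = \frac{2}{-4} = 2 \left(- \frac{1}{4}\right) = - \frac{1}{2} \approx -0.5$)
$A = -5 + \frac{1}{9 + \frac{i \sqrt{6}}{2}}$ ($A = -5 + \frac{1}{\sqrt{-1 - \frac{1}{2}} + 9} = -5 + \frac{1}{\sqrt{- \frac{3}{2}} + 9} = -5 + \frac{1}{\frac{i \sqrt{6}}{2} + 9} = -5 + \frac{1}{9 + \frac{i \sqrt{6}}{2}} \approx -4.8909 - 0.014845 i$)
$\left(A - -12\right) 16 \left(-42\right) = \left(\frac{- 5 \sqrt{6} + 88 i}{\sqrt{6} - 18 i} - -12\right) 16 \left(-42\right) = \left(\frac{- 5 \sqrt{6} + 88 i}{\sqrt{6} - 18 i} + 12\right) 16 \left(-42\right) = \left(12 + \frac{- 5 \sqrt{6} + 88 i}{\sqrt{6} - 18 i}\right) 16 \left(-42\right) = \left(192 + \frac{16 \left(- 5 \sqrt{6} + 88 i\right)}{\sqrt{6} - 18 i}\right) \left(-42\right) = -8064 - \frac{672 \left(- 5 \sqrt{6} + 88 i\right)}{\sqrt{6} - 18 i}$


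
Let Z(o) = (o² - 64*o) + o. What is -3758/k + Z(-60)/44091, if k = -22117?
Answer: 36546382/108351183 ≈ 0.33730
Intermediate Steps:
Z(o) = o² - 63*o
-3758/k + Z(-60)/44091 = -3758/(-22117) - 60*(-63 - 60)/44091 = -3758*(-1/22117) - 60*(-123)*(1/44091) = 3758/22117 + 7380*(1/44091) = 3758/22117 + 820/4899 = 36546382/108351183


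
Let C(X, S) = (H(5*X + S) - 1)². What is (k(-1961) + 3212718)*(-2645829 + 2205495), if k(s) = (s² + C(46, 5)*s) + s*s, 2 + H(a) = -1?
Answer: -4787480336256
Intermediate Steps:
H(a) = -3 (H(a) = -2 - 1 = -3)
C(X, S) = 16 (C(X, S) = (-3 - 1)² = (-4)² = 16)
k(s) = 2*s² + 16*s (k(s) = (s² + 16*s) + s*s = (s² + 16*s) + s² = 2*s² + 16*s)
(k(-1961) + 3212718)*(-2645829 + 2205495) = (2*(-1961)*(8 - 1961) + 3212718)*(-2645829 + 2205495) = (2*(-1961)*(-1953) + 3212718)*(-440334) = (7659666 + 3212718)*(-440334) = 10872384*(-440334) = -4787480336256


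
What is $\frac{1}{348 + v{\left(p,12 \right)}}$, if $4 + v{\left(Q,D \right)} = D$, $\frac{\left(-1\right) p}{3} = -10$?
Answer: $\frac{1}{356} \approx 0.002809$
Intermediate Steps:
$p = 30$ ($p = \left(-3\right) \left(-10\right) = 30$)
$v{\left(Q,D \right)} = -4 + D$
$\frac{1}{348 + v{\left(p,12 \right)}} = \frac{1}{348 + \left(-4 + 12\right)} = \frac{1}{348 + 8} = \frac{1}{356}$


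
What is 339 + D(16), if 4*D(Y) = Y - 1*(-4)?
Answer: 344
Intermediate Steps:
D(Y) = 1 + Y/4 (D(Y) = (Y - 1*(-4))/4 = (Y + 4)/4 = (4 + Y)/4 = 1 + Y/4)
339 + D(16) = 339 + (1 + (1/4)*16) = 339 + (1 + 4) = 339 + 5 = 344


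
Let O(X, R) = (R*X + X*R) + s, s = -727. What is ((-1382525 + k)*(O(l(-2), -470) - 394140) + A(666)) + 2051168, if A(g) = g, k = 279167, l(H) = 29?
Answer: 465759254300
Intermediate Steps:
O(X, R) = -727 + 2*R*X (O(X, R) = (R*X + X*R) - 727 = (R*X + R*X) - 727 = 2*R*X - 727 = -727 + 2*R*X)
((-1382525 + k)*(O(l(-2), -470) - 394140) + A(666)) + 2051168 = ((-1382525 + 279167)*((-727 + 2*(-470)*29) - 394140) + 666) + 2051168 = (-1103358*((-727 - 27260) - 394140) + 666) + 2051168 = (-1103358*(-27987 - 394140) + 666) + 2051168 = (-1103358*(-422127) + 666) + 2051168 = (465757202466 + 666) + 2051168 = 465757203132 + 2051168 = 465759254300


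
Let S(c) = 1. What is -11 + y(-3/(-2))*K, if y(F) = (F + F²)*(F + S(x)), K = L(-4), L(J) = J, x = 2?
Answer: -97/2 ≈ -48.500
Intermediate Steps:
K = -4
y(F) = (1 + F)*(F + F²) (y(F) = (F + F²)*(F + 1) = (F + F²)*(1 + F) = (1 + F)*(F + F²))
-11 + y(-3/(-2))*K = -11 + ((-3/(-2))*(1 + (-3/(-2))² + 2*(-3/(-2))))*(-4) = -11 + ((-3*(-½))*(1 + (-3*(-½))² + 2*(-3*(-½))))*(-4) = -11 + (3*(1 + (3/2)² + 2*(3/2))/2)*(-4) = -11 + (3*(1 + 9/4 + 3)/2)*(-4) = -11 + ((3/2)*(25/4))*(-4) = -11 + (75/8)*(-4) = -11 - 75/2 = -97/2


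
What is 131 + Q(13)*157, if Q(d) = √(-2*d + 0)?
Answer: 131 + 157*I*√26 ≈ 131.0 + 800.55*I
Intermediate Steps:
Q(d) = √2*√(-d) (Q(d) = √(-2*d) = √2*√(-d))
131 + Q(13)*157 = 131 + (√2*√(-1*13))*157 = 131 + (√2*√(-13))*157 = 131 + (√2*(I*√13))*157 = 131 + (I*√26)*157 = 131 + 157*I*√26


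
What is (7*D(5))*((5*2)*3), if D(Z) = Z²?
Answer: 5250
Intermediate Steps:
(7*D(5))*((5*2)*3) = (7*5²)*((5*2)*3) = (7*25)*(10*3) = 175*30 = 5250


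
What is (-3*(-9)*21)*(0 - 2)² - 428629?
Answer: -426361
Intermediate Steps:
(-3*(-9)*21)*(0 - 2)² - 428629 = (27*21)*(-2)² - 428629 = 567*4 - 428629 = 2268 - 428629 = -426361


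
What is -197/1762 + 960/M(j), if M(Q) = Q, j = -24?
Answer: -70677/1762 ≈ -40.112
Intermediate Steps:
-197/1762 + 960/M(j) = -197/1762 + 960/(-24) = -197*1/1762 + 960*(-1/24) = -197/1762 - 40 = -70677/1762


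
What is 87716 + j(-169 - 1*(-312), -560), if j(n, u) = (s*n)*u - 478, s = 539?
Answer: -43075882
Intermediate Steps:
j(n, u) = -478 + 539*n*u (j(n, u) = (539*n)*u - 478 = 539*n*u - 478 = -478 + 539*n*u)
87716 + j(-169 - 1*(-312), -560) = 87716 + (-478 + 539*(-169 - 1*(-312))*(-560)) = 87716 + (-478 + 539*(-169 + 312)*(-560)) = 87716 + (-478 + 539*143*(-560)) = 87716 + (-478 - 43163120) = 87716 - 43163598 = -43075882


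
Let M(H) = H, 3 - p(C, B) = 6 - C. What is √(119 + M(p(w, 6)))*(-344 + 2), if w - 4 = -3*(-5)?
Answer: -1026*√15 ≈ -3973.7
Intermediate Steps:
w = 19 (w = 4 - 3*(-5) = 4 + 15 = 19)
p(C, B) = -3 + C (p(C, B) = 3 - (6 - C) = 3 + (-6 + C) = -3 + C)
√(119 + M(p(w, 6)))*(-344 + 2) = √(119 + (-3 + 19))*(-344 + 2) = √(119 + 16)*(-342) = √135*(-342) = (3*√15)*(-342) = -1026*√15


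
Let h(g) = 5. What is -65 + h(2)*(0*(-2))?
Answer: -65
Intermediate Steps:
-65 + h(2)*(0*(-2)) = -65 + 5*(0*(-2)) = -65 + 5*0 = -65 + 0 = -65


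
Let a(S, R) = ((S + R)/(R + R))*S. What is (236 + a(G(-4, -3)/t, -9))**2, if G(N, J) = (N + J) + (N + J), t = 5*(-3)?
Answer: 229198690009/4100625 ≈ 55894.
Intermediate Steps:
t = -15
G(N, J) = 2*J + 2*N (G(N, J) = (J + N) + (J + N) = 2*J + 2*N)
a(S, R) = S*(R + S)/(2*R) (a(S, R) = ((R + S)/((2*R)))*S = ((R + S)*(1/(2*R)))*S = ((R + S)/(2*R))*S = S*(R + S)/(2*R))
(236 + a(G(-4, -3)/t, -9))**2 = (236 + (1/2)*((2*(-3) + 2*(-4))/(-15))*(-9 + (2*(-3) + 2*(-4))/(-15))/(-9))**2 = (236 + (1/2)*((-6 - 8)*(-1/15))*(-1/9)*(-9 + (-6 - 8)*(-1/15)))**2 = (236 + (1/2)*(-14*(-1/15))*(-1/9)*(-9 - 14*(-1/15)))**2 = (236 + (1/2)*(14/15)*(-1/9)*(-9 + 14/15))**2 = (236 + (1/2)*(14/15)*(-1/9)*(-121/15))**2 = (236 + 847/2025)**2 = (478747/2025)**2 = 229198690009/4100625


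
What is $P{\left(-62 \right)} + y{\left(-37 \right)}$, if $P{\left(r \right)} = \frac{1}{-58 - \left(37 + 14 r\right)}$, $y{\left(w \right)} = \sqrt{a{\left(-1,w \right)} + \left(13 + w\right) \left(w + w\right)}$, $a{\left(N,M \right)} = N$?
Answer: $\frac{1}{773} + 5 \sqrt{71} \approx 42.132$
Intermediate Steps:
$y{\left(w \right)} = \sqrt{-1 + 2 w \left(13 + w\right)}$ ($y{\left(w \right)} = \sqrt{-1 + \left(13 + w\right) \left(w + w\right)} = \sqrt{-1 + \left(13 + w\right) 2 w} = \sqrt{-1 + 2 w \left(13 + w\right)}$)
$P{\left(r \right)} = \frac{1}{-95 - 14 r}$ ($P{\left(r \right)} = \frac{1}{-58 - \left(37 + 14 r\right)} = \frac{1}{-95 - 14 r}$)
$P{\left(-62 \right)} + y{\left(-37 \right)} = - \frac{1}{95 + 14 \left(-62\right)} + \sqrt{-1 + 2 \left(-37\right)^{2} + 26 \left(-37\right)} = - \frac{1}{95 - 868} + \sqrt{-1 + 2 \cdot 1369 - 962} = - \frac{1}{-773} + \sqrt{-1 + 2738 - 962} = \left(-1\right) \left(- \frac{1}{773}\right) + \sqrt{1775} = \frac{1}{773} + 5 \sqrt{71}$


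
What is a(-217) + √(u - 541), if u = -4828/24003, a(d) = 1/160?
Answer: 1/160 + I*√34645532817/8001 ≈ 0.00625 + 23.264*I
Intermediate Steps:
a(d) = 1/160
u = -4828/24003 (u = -4828*1/24003 = -4828/24003 ≈ -0.20114)
a(-217) + √(u - 541) = 1/160 + √(-4828/24003 - 541) = 1/160 + √(-12990451/24003) = 1/160 + I*√34645532817/8001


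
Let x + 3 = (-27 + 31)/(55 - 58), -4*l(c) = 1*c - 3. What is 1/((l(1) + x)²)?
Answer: 36/529 ≈ 0.068053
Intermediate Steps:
l(c) = ¾ - c/4 (l(c) = -(1*c - 3)/4 = -(c - 3)/4 = -(-3 + c)/4 = ¾ - c/4)
x = -13/3 (x = -3 + (-27 + 31)/(55 - 58) = -3 + 4/(-3) = -3 + 4*(-⅓) = -3 - 4/3 = -13/3 ≈ -4.3333)
1/((l(1) + x)²) = 1/(((¾ - ¼*1) - 13/3)²) = 1/(((¾ - ¼) - 13/3)²) = 1/((½ - 13/3)²) = 1/((-23/6)²) = 1/(529/36) = 36/529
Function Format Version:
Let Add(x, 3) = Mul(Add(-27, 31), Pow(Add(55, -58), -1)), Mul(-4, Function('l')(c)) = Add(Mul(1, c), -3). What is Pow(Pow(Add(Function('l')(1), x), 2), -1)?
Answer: Rational(36, 529) ≈ 0.068053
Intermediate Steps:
Function('l')(c) = Add(Rational(3, 4), Mul(Rational(-1, 4), c)) (Function('l')(c) = Mul(Rational(-1, 4), Add(Mul(1, c), -3)) = Mul(Rational(-1, 4), Add(c, -3)) = Mul(Rational(-1, 4), Add(-3, c)) = Add(Rational(3, 4), Mul(Rational(-1, 4), c)))
x = Rational(-13, 3) (x = Add(-3, Mul(Add(-27, 31), Pow(Add(55, -58), -1))) = Add(-3, Mul(4, Pow(-3, -1))) = Add(-3, Mul(4, Rational(-1, 3))) = Add(-3, Rational(-4, 3)) = Rational(-13, 3) ≈ -4.3333)
Pow(Pow(Add(Function('l')(1), x), 2), -1) = Pow(Pow(Add(Add(Rational(3, 4), Mul(Rational(-1, 4), 1)), Rational(-13, 3)), 2), -1) = Pow(Pow(Add(Add(Rational(3, 4), Rational(-1, 4)), Rational(-13, 3)), 2), -1) = Pow(Pow(Add(Rational(1, 2), Rational(-13, 3)), 2), -1) = Pow(Pow(Rational(-23, 6), 2), -1) = Pow(Rational(529, 36), -1) = Rational(36, 529)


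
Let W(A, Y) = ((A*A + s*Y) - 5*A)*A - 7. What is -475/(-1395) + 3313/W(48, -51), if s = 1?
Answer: 10102942/26956143 ≈ 0.37479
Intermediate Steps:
W(A, Y) = -7 + A*(Y + A**2 - 5*A) (W(A, Y) = ((A*A + 1*Y) - 5*A)*A - 7 = ((A**2 + Y) - 5*A)*A - 7 = ((Y + A**2) - 5*A)*A - 7 = (Y + A**2 - 5*A)*A - 7 = A*(Y + A**2 - 5*A) - 7 = -7 + A*(Y + A**2 - 5*A))
-475/(-1395) + 3313/W(48, -51) = -475/(-1395) + 3313/(-7 + 48**3 - 5*48**2 + 48*(-51)) = -475*(-1/1395) + 3313/(-7 + 110592 - 5*2304 - 2448) = 95/279 + 3313/(-7 + 110592 - 11520 - 2448) = 95/279 + 3313/96617 = 10102942/26956143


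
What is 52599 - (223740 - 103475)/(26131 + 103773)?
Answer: 6832700231/129904 ≈ 52598.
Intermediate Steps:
52599 - (223740 - 103475)/(26131 + 103773) = 52599 - 120265/129904 = 6832700231/129904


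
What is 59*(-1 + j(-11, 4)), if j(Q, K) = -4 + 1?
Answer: -236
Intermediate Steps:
j(Q, K) = -3
59*(-1 + j(-11, 4)) = 59*(-1 - 3) = 59*(-4) = -236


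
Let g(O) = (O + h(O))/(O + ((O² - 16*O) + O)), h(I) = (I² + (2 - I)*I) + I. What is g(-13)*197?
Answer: -788/27 ≈ -29.185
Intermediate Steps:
h(I) = I + I² + I*(2 - I) (h(I) = (I² + I*(2 - I)) + I = I + I² + I*(2 - I))
g(O) = 4*O/(O² - 14*O) (g(O) = (O + 3*O)/(O + ((O² - 16*O) + O)) = (4*O)/(O + (O² - 15*O)) = (4*O)/(O² - 14*O) = 4*O/(O² - 14*O))
g(-13)*197 = (4/(-14 - 13))*197 = (4/(-27))*197 = (4*(-1/27))*197 = -4/27*197 = -788/27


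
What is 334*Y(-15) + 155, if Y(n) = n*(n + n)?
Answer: 150455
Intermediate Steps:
Y(n) = 2*n² (Y(n) = n*(2*n) = 2*n²)
334*Y(-15) + 155 = 334*(2*(-15)²) + 155 = 334*(2*225) + 155 = 334*450 + 155 = 150300 + 155 = 150455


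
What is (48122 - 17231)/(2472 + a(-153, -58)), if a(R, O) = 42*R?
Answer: -10297/1318 ≈ -7.8126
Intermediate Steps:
(48122 - 17231)/(2472 + a(-153, -58)) = (48122 - 17231)/(2472 + 42*(-153)) = 30891/(2472 - 6426) = 30891/(-3954) = 30891*(-1/3954) = -10297/1318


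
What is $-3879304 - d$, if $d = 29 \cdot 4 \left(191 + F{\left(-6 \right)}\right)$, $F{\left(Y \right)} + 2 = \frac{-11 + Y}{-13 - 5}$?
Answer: $- \frac{35112038}{9} \approx -3.9013 \cdot 10^{6}$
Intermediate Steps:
$F{\left(Y \right)} = - \frac{25}{18} - \frac{Y}{18}$ ($F{\left(Y \right)} = -2 + \frac{-11 + Y}{-13 - 5} = -2 + \frac{-11 + Y}{-18} = -2 + \left(-11 + Y\right) \left(- \frac{1}{18}\right) = -2 - \left(- \frac{11}{18} + \frac{Y}{18}\right) = - \frac{25}{18} - \frac{Y}{18}$)
$d = \frac{198302}{9}$ ($d = 29 \cdot 4 \left(191 - \frac{19}{18}\right) = 116 \left(191 + \left(- \frac{25}{18} + \frac{1}{3}\right)\right) = 116 \left(191 - \frac{19}{18}\right) = 116 \cdot \frac{3419}{18} = \frac{198302}{9} \approx 22034.0$)
$-3879304 - d = -3879304 - \frac{198302}{9} = - \frac{35112038}{9}$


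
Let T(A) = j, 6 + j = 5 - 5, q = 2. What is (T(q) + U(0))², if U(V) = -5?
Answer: 121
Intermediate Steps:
j = -6 (j = -6 + (5 - 5) = -6 + 0 = -6)
T(A) = -6
(T(q) + U(0))² = (-6 - 5)² = (-11)² = 121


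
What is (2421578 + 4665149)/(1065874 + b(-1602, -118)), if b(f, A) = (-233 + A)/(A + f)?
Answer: 12189170440/1833303631 ≈ 6.6487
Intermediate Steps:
b(f, A) = (-233 + A)/(A + f)
(2421578 + 4665149)/(1065874 + b(-1602, -118)) = (2421578 + 4665149)/(1065874 + (-233 - 118)/(-118 - 1602)) = 7086727/(1065874 - 351/(-1720)) = 7086727/(1065874 - 1/1720*(-351)) = 7086727/(1065874 + 351/1720) = 7086727/(1833303631/1720) = 7086727*(1720/1833303631) = 12189170440/1833303631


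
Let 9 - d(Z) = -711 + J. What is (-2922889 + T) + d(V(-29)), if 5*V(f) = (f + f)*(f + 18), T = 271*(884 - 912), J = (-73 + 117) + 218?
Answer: -2930019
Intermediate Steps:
J = 262 (J = 44 + 218 = 262)
T = -7588 (T = 271*(-28) = -7588)
V(f) = 2*f*(18 + f)/5 (V(f) = ((f + f)*(f + 18))/5 = ((2*f)*(18 + f))/5 = (2*f*(18 + f))/5 = 2*f*(18 + f)/5)
d(Z) = 458 (d(Z) = 9 - (-711 + 262) = 9 - 1*(-449) = 9 + 449 = 458)
(-2922889 + T) + d(V(-29)) = (-2922889 - 7588) + 458 = -2930477 + 458 = -2930019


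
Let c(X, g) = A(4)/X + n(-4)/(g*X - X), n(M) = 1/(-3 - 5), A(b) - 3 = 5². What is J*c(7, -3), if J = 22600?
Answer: 2534025/28 ≈ 90501.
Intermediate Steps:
A(b) = 28 (A(b) = 3 + 5² = 3 + 25 = 28)
n(M) = -⅛ (n(M) = 1/(-8) = -⅛)
c(X, g) = 28/X - 1/(8*(-X + X*g)) (c(X, g) = 28/X - 1/(8*(g*X - X)) = 28/X - 1/(8*(X*g - X)) = 28/X - 1/(8*(-X + X*g)))
J*c(7, -3) = 22600*((⅛)*(-225 + 224*(-3))/(7*(-1 - 3))) = 22600*((⅛)*(⅐)*(-225 - 672)/(-4)) = 22600*((⅛)*(⅐)*(-¼)*(-897)) = 22600*(897/224) = 2534025/28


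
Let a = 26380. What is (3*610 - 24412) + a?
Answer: 3798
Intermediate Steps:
(3*610 - 24412) + a = (3*610 - 24412) + 26380 = (1830 - 24412) + 26380 = -22582 + 26380 = 3798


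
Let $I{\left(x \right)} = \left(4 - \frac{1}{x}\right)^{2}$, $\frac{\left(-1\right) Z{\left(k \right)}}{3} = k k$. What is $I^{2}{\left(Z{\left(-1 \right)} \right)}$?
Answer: $\frac{28561}{81} \approx 352.6$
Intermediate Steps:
$Z{\left(k \right)} = - 3 k^{2}$ ($Z{\left(k \right)} = - 3 k k = - 3 k^{2}$)
$I^{2}{\left(Z{\left(-1 \right)} \right)} = \left(\frac{\left(-1 + 4 \left(- 3 \left(-1\right)^{2}\right)\right)^{2}}{9}\right)^{2} = \left(\frac{\left(-1 + 4 \left(\left(-3\right) 1\right)\right)^{2}}{9}\right)^{2} = \left(\frac{\left(-1 + 4 \left(-3\right)\right)^{2}}{9}\right)^{2} = \left(\frac{\left(-1 - 12\right)^{2}}{9}\right)^{2} = \left(\frac{\left(-13\right)^{2}}{9}\right)^{2} = \left(\frac{1}{9} \cdot 169\right)^{2} = \left(\frac{169}{9}\right)^{2} = \frac{28561}{81}$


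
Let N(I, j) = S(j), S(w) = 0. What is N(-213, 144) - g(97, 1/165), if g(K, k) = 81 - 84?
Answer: 3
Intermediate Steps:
N(I, j) = 0
g(K, k) = -3
N(-213, 144) - g(97, 1/165) = 0 - 1*(-3) = 0 + 3 = 3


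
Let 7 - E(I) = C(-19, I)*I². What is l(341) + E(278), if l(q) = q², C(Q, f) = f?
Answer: -21368664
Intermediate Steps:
E(I) = 7 - I³ (E(I) = 7 - I*I² = 7 - I³)
l(341) + E(278) = 341² + (7 - 1*278³) = 116281 + (7 - 1*21484952) = 116281 + (7 - 21484952) = 116281 - 21484945 = -21368664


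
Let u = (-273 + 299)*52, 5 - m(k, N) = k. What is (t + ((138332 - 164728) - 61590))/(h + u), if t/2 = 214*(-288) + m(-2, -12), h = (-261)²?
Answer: -211236/69473 ≈ -3.0405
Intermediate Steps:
m(k, N) = 5 - k
h = 68121
t = -123250 (t = 2*(214*(-288) + (5 - 1*(-2))) = 2*(-61632 + (5 + 2)) = 2*(-61632 + 7) = 2*(-61625) = -123250)
u = 1352 (u = 26*52 = 1352)
(t + ((138332 - 164728) - 61590))/(h + u) = (-123250 + ((138332 - 164728) - 61590))/(68121 + 1352) = (-123250 + (-26396 - 61590))/69473 = (-123250 - 87986)*(1/69473) = -211236*1/69473 = -211236/69473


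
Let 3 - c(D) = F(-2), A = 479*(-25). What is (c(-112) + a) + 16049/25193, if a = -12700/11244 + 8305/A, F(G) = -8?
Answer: 1664536421512/169607967585 ≈ 9.8140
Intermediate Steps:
A = -11975
c(D) = 11 (c(D) = 3 - 1*(-8) = 3 + 8 = 11)
a = -12273196/6732345 (a = -12700/11244 + 8305/(-11975) = -12700*1/11244 + 8305*(-1/11975) = -3175/2811 - 1661/2395 = -12273196/6732345 ≈ -1.8230)
(c(-112) + a) + 16049/25193 = (11 - 12273196/6732345) + 16049/25193 = 61782599/6732345 + 16049*(1/25193) = 61782599/6732345 + 16049/25193 = 1664536421512/169607967585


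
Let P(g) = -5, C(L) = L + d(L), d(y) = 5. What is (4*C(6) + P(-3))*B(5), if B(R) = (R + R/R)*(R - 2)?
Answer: 702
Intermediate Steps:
C(L) = 5 + L (C(L) = L + 5 = 5 + L)
B(R) = (1 + R)*(-2 + R) (B(R) = (R + 1)*(-2 + R) = (1 + R)*(-2 + R))
(4*C(6) + P(-3))*B(5) = (4*(5 + 6) - 5)*(-2 + 5² - 1*5) = (4*11 - 5)*(-2 + 25 - 5) = (44 - 5)*18 = 39*18 = 702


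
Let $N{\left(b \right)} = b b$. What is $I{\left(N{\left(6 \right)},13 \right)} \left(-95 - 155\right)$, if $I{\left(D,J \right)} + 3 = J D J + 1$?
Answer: $-1520500$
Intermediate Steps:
$N{\left(b \right)} = b^{2}$
$I{\left(D,J \right)} = -2 + D J^{2}$ ($I{\left(D,J \right)} = -3 + \left(J D J + 1\right) = -3 + \left(D J J + 1\right) = -3 + \left(D J^{2} + 1\right) = -3 + \left(1 + D J^{2}\right) = -2 + D J^{2}$)
$I{\left(N{\left(6 \right)},13 \right)} \left(-95 - 155\right) = \left(-2 + 6^{2} \cdot 13^{2}\right) \left(-95 - 155\right) = \left(-2 + 36 \cdot 169\right) \left(-250\right) = \left(-2 + 6084\right) \left(-250\right) = 6082 \left(-250\right) = -1520500$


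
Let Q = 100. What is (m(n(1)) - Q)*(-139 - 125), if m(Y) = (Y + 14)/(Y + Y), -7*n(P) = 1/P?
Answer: 39204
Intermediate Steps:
n(P) = -1/(7*P)
m(Y) = (14 + Y)/(2*Y) (m(Y) = (14 + Y)/((2*Y)) = (14 + Y)*(1/(2*Y)) = (14 + Y)/(2*Y))
(m(n(1)) - Q)*(-139 - 125) = ((14 - ⅐/1)/(2*((-⅐/1))) - 1*100)*(-139 - 125) = ((14 - ⅐*1)/(2*((-⅐*1))) - 100)*(-264) = ((14 - ⅐)/(2*(-⅐)) - 100)*(-264) = ((½)*(-7)*(97/7) - 100)*(-264) = (-97/2 - 100)*(-264) = -297/2*(-264) = 39204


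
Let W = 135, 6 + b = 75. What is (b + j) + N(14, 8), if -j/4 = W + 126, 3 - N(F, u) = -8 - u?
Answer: -956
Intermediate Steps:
b = 69 (b = -6 + 75 = 69)
N(F, u) = 11 + u (N(F, u) = 3 - (-8 - u) = 3 + (8 + u) = 11 + u)
j = -1044 (j = -4*(135 + 126) = -4*261 = -1044)
(b + j) + N(14, 8) = (69 - 1044) + (11 + 8) = -975 + 19 = -956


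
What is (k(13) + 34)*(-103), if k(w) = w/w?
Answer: -3605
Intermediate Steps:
k(w) = 1
(k(13) + 34)*(-103) = (1 + 34)*(-103) = 35*(-103) = -3605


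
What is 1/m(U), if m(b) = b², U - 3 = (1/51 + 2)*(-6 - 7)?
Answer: 2601/1406596 ≈ 0.0018491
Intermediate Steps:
U = -1186/51 (U = 3 + (1/51 + 2)*(-6 - 7) = 3 + (1/51 + 2)*(-13) = 3 + (103/51)*(-13) = 3 - 1339/51 = -1186/51 ≈ -23.255)
1/m(U) = 1/((-1186/51)²) = 1/(1406596/2601) = 2601/1406596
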